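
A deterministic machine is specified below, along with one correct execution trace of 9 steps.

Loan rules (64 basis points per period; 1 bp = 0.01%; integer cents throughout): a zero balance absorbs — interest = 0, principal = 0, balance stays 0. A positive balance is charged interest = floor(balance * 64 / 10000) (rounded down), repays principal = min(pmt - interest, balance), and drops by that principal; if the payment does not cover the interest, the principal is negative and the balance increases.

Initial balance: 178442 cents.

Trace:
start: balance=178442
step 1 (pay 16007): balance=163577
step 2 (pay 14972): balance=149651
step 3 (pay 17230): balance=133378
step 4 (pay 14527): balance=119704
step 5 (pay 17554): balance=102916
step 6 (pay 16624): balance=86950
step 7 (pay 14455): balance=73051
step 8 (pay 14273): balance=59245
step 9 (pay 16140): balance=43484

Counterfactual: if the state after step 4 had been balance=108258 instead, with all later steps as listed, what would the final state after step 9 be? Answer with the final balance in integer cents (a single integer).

31666

state after step 4 := balance=108258
step 5 (pay 17554): balance=91396
step 6 (pay 16624): balance=75356
step 7 (pay 14455): balance=61383
step 8 (pay 14273): balance=47502
step 9 (pay 16140): balance=31666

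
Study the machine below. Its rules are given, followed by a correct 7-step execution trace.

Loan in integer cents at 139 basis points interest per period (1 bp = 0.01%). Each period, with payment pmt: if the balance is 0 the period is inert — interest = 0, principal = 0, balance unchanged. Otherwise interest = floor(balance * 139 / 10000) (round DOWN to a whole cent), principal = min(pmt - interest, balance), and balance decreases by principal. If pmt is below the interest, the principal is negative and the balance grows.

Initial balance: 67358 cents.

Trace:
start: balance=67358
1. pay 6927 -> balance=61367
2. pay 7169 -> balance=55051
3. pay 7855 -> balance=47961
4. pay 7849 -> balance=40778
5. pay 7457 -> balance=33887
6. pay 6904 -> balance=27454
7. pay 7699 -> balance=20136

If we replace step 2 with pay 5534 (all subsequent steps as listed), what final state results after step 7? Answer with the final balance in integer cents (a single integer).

(re-executing from step 2 with the substitution; state before step 2: balance=61367)
2. pay 5534 -> balance=56686
3. pay 7855 -> balance=49618
4. pay 7849 -> balance=42458
5. pay 7457 -> balance=35591
6. pay 6904 -> balance=29181
7. pay 7699 -> balance=21887

21887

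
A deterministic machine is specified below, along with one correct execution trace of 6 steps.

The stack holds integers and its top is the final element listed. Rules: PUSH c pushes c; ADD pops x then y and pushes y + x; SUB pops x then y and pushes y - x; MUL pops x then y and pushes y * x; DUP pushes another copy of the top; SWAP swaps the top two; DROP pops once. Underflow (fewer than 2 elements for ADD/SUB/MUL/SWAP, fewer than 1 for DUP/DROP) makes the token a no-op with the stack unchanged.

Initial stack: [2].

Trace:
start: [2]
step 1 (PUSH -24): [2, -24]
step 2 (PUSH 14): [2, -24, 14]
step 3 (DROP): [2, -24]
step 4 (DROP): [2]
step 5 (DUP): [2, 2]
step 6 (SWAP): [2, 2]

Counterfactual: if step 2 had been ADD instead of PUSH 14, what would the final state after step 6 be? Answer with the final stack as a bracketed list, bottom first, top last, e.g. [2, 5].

(re-executing from step 2 with the substitution; state before step 2: [2, -24])
step 2 (ADD): [-22]
step 3 (DROP): []
step 4 (DROP): []
step 5 (DUP): []
step 6 (SWAP): []

[]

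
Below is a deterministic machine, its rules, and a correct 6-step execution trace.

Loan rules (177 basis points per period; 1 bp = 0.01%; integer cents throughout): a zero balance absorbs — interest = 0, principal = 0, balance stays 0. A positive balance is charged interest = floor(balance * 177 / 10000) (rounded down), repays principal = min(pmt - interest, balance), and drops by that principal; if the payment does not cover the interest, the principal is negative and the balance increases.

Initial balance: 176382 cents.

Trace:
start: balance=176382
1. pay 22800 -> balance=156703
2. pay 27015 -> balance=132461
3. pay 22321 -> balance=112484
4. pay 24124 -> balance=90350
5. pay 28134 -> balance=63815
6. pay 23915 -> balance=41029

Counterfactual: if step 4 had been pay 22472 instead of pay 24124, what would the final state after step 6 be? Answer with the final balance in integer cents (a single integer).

(re-executing from step 4 with the substitution; state before step 4: balance=112484)
4. pay 22472 -> balance=92002
5. pay 28134 -> balance=65496
6. pay 23915 -> balance=42740

42740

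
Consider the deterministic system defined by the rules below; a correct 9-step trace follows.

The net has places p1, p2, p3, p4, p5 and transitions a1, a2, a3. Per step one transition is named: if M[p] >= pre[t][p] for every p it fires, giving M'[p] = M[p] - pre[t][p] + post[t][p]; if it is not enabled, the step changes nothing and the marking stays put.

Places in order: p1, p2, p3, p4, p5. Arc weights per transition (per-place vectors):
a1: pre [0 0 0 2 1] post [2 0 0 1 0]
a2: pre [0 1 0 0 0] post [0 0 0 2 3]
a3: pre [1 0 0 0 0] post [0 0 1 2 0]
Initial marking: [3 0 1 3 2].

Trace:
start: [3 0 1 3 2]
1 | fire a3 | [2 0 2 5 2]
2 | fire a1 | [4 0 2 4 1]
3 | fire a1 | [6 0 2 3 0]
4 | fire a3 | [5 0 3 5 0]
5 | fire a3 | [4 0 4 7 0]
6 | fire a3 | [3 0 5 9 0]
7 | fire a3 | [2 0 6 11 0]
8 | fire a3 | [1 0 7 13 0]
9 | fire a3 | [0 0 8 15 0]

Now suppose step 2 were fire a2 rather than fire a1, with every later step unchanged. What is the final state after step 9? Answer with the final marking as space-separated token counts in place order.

(re-executing from step 2 with the substitution; state before step 2: [2 0 2 5 2])
2 | fire a2 | [2 0 2 5 2]
3 | fire a1 | [4 0 2 4 1]
4 | fire a3 | [3 0 3 6 1]
5 | fire a3 | [2 0 4 8 1]
6 | fire a3 | [1 0 5 10 1]
7 | fire a3 | [0 0 6 12 1]
8 | fire a3 | [0 0 6 12 1]
9 | fire a3 | [0 0 6 12 1]

0 0 6 12 1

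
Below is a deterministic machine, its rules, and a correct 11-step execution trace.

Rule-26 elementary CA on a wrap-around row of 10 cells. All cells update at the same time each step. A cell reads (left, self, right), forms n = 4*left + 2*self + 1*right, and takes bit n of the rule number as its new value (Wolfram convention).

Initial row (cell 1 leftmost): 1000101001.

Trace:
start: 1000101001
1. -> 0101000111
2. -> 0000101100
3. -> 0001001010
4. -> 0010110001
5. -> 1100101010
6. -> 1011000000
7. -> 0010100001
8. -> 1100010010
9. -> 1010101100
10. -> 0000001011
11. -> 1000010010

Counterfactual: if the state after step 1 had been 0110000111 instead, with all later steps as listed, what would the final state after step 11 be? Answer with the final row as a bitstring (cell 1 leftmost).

0101100101

state after step 1 := 0110000111
2. -> 0101001100
3. -> 1000111010
4. -> 0101100000
5. -> 1001010000
6. -> 0110001001
7. -> 0101010110
8. -> 1000000101
9. -> 0100001001
10. -> 0010010110
11. -> 0101100101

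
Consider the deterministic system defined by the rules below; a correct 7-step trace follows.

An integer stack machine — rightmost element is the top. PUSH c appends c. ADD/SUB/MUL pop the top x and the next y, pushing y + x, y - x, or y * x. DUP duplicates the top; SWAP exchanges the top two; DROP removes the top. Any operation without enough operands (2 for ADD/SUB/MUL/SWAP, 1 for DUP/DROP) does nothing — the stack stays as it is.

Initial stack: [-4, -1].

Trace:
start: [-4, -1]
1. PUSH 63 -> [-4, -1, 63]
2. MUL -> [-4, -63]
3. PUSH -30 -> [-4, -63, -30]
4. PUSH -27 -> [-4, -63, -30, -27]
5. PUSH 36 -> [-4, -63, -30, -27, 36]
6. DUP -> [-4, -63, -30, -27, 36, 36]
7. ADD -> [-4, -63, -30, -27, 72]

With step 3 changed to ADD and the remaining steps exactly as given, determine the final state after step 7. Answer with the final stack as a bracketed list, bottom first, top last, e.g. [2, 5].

[-67, -27, 72]

(re-executing from step 3 with the substitution; state before step 3: [-4, -63])
3. ADD -> [-67]
4. PUSH -27 -> [-67, -27]
5. PUSH 36 -> [-67, -27, 36]
6. DUP -> [-67, -27, 36, 36]
7. ADD -> [-67, -27, 72]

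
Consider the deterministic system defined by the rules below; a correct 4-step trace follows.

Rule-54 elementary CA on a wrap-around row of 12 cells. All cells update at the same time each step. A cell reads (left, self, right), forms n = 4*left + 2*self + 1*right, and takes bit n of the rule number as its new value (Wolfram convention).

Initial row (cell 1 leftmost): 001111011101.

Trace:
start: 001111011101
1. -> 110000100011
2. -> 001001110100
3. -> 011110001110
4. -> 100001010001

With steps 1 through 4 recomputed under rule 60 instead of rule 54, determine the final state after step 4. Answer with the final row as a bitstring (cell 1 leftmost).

(re-executing steps 1..4 under rule 60; state before step 1: 001111011101)
1. -> 101000110011
2. -> 011100101010
3. -> 010010111111
4. -> 111011100000

111011100000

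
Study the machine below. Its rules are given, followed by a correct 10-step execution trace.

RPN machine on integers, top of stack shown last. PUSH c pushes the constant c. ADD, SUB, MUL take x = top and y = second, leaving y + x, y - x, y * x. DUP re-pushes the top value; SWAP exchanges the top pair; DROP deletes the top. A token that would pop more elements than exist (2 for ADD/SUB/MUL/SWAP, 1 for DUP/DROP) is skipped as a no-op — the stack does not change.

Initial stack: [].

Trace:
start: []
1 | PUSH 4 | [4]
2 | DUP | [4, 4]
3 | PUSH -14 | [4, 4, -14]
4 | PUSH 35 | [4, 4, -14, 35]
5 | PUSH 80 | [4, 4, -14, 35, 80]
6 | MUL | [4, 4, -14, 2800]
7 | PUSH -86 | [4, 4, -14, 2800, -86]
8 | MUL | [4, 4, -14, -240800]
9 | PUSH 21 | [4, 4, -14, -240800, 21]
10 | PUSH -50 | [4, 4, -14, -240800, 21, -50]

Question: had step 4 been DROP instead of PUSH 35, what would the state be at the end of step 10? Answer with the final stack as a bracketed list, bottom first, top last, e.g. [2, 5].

[4, -27520, 21, -50]

(re-executing from step 4 with the substitution; state before step 4: [4, 4, -14])
4 | DROP | [4, 4]
5 | PUSH 80 | [4, 4, 80]
6 | MUL | [4, 320]
7 | PUSH -86 | [4, 320, -86]
8 | MUL | [4, -27520]
9 | PUSH 21 | [4, -27520, 21]
10 | PUSH -50 | [4, -27520, 21, -50]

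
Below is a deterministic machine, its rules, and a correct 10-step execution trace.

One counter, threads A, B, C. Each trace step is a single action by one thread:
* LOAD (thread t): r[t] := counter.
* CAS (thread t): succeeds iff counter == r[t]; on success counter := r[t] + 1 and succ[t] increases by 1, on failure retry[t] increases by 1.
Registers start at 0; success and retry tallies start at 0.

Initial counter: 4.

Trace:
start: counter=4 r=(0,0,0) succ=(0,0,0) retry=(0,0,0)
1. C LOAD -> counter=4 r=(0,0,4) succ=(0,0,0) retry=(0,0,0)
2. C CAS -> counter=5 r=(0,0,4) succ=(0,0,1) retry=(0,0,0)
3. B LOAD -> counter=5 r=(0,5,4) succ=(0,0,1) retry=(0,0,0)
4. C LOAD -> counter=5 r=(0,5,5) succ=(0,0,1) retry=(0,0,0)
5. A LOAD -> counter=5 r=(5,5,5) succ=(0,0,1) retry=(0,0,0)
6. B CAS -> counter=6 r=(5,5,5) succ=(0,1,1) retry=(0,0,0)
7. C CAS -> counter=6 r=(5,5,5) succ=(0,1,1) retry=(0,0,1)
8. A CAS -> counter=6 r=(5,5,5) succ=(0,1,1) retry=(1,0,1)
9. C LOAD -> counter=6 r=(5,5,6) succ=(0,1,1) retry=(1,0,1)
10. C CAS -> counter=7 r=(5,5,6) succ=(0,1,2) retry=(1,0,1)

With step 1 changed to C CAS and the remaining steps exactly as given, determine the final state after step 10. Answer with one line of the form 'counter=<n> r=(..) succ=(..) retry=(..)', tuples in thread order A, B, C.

(re-executing from step 1 with the substitution; state before step 1: counter=4 r=(0,0,0) succ=(0,0,0) retry=(0,0,0))
1. C CAS -> counter=4 r=(0,0,0) succ=(0,0,0) retry=(0,0,1)
2. C CAS -> counter=4 r=(0,0,0) succ=(0,0,0) retry=(0,0,2)
3. B LOAD -> counter=4 r=(0,4,0) succ=(0,0,0) retry=(0,0,2)
4. C LOAD -> counter=4 r=(0,4,4) succ=(0,0,0) retry=(0,0,2)
5. A LOAD -> counter=4 r=(4,4,4) succ=(0,0,0) retry=(0,0,2)
6. B CAS -> counter=5 r=(4,4,4) succ=(0,1,0) retry=(0,0,2)
7. C CAS -> counter=5 r=(4,4,4) succ=(0,1,0) retry=(0,0,3)
8. A CAS -> counter=5 r=(4,4,4) succ=(0,1,0) retry=(1,0,3)
9. C LOAD -> counter=5 r=(4,4,5) succ=(0,1,0) retry=(1,0,3)
10. C CAS -> counter=6 r=(4,4,5) succ=(0,1,1) retry=(1,0,3)

counter=6 r=(4,4,5) succ=(0,1,1) retry=(1,0,3)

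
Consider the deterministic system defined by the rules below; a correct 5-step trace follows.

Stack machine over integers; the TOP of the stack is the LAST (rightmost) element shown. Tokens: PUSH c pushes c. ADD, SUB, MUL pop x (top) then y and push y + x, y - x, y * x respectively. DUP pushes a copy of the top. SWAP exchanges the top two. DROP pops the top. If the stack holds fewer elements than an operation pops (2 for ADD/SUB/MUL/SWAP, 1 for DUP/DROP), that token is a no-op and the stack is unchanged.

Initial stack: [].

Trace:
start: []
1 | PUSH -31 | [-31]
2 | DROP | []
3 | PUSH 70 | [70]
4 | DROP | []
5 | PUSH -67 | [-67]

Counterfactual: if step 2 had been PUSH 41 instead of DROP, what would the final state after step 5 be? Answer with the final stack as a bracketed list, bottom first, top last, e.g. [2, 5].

(re-executing from step 2 with the substitution; state before step 2: [-31])
2 | PUSH 41 | [-31, 41]
3 | PUSH 70 | [-31, 41, 70]
4 | DROP | [-31, 41]
5 | PUSH -67 | [-31, 41, -67]

[-31, 41, -67]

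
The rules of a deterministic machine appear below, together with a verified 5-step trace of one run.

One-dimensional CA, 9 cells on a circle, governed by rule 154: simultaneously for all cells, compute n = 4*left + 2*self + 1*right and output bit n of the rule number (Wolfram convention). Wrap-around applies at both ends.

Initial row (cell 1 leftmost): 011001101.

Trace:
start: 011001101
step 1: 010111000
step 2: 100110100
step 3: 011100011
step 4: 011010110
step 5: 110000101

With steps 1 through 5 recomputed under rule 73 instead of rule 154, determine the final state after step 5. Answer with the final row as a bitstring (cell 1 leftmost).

011001100

(re-executing steps 1..5 under rule 73; state before step 1: 011001101)
step 1: 011001100
step 2: 011001101
step 3: 011001100
step 4: 011001101
step 5: 011001100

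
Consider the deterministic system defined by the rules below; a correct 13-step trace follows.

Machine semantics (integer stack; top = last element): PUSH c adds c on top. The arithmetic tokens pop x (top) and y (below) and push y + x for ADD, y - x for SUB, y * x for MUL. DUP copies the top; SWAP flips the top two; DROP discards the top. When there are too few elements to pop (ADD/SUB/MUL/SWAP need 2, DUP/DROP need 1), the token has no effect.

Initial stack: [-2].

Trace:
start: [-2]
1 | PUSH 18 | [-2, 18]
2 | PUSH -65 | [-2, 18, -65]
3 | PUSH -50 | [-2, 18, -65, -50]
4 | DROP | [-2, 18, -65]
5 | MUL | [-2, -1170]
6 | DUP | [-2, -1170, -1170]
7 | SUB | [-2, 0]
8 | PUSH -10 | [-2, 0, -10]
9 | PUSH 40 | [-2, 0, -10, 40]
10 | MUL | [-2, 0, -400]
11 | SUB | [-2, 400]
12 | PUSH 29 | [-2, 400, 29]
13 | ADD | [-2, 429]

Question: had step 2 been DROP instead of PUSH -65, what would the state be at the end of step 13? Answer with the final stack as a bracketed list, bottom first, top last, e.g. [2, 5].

[429]

(re-executing from step 2 with the substitution; state before step 2: [-2, 18])
2 | DROP | [-2]
3 | PUSH -50 | [-2, -50]
4 | DROP | [-2]
5 | MUL | [-2]
6 | DUP | [-2, -2]
7 | SUB | [0]
8 | PUSH -10 | [0, -10]
9 | PUSH 40 | [0, -10, 40]
10 | MUL | [0, -400]
11 | SUB | [400]
12 | PUSH 29 | [400, 29]
13 | ADD | [429]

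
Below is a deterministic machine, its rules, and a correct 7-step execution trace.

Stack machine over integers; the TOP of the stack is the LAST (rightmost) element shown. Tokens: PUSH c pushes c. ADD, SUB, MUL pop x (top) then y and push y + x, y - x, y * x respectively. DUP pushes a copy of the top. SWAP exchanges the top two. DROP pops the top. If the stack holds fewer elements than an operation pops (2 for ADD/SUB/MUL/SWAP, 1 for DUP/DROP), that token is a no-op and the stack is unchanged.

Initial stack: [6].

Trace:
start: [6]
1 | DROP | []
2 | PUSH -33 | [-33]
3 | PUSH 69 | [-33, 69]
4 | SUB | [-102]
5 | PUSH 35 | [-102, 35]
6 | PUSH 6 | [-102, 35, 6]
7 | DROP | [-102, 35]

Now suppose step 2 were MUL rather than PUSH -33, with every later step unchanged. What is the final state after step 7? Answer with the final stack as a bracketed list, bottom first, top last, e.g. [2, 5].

[69, 35]

(re-executing from step 2 with the substitution; state before step 2: [])
2 | MUL | []
3 | PUSH 69 | [69]
4 | SUB | [69]
5 | PUSH 35 | [69, 35]
6 | PUSH 6 | [69, 35, 6]
7 | DROP | [69, 35]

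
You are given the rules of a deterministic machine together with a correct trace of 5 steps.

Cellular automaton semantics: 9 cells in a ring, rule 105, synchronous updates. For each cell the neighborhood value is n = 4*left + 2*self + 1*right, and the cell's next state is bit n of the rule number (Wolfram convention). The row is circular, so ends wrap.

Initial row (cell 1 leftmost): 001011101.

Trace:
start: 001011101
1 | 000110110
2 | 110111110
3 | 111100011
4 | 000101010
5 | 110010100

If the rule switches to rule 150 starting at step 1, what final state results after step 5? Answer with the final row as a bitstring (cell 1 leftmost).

(re-executing steps 1..5 under rule 150; state before step 1: 001011101)
1 | 111001001
2 | 110111110
3 | 000011100
4 | 000101010
5 | 001101011

001101011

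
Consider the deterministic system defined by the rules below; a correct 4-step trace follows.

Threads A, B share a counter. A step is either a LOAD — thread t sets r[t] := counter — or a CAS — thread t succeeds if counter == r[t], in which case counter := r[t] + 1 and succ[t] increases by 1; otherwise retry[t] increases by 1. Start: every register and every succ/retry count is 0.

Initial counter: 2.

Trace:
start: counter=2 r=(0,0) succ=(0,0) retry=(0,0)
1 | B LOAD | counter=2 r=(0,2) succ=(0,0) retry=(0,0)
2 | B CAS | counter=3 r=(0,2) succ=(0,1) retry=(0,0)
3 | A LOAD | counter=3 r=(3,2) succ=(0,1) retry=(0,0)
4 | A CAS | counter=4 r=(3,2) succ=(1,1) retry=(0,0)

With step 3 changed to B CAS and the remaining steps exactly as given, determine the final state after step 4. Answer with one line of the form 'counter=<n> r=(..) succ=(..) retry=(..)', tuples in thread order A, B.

(re-executing from step 3 with the substitution; state before step 3: counter=3 r=(0,2) succ=(0,1) retry=(0,0))
3 | B CAS | counter=3 r=(0,2) succ=(0,1) retry=(0,1)
4 | A CAS | counter=3 r=(0,2) succ=(0,1) retry=(1,1)

counter=3 r=(0,2) succ=(0,1) retry=(1,1)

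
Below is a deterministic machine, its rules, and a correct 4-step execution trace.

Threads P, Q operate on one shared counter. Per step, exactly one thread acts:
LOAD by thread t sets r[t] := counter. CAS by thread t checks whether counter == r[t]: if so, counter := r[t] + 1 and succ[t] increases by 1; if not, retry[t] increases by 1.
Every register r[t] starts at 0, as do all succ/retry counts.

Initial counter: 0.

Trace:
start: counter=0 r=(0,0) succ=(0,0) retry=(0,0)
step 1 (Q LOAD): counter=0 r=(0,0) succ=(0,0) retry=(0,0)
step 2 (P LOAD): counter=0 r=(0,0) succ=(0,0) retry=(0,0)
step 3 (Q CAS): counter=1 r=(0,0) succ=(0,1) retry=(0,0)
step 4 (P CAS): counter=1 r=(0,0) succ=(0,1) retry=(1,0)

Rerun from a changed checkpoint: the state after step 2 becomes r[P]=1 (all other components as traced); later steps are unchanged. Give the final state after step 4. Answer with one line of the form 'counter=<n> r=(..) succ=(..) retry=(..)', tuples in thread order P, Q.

state after step 2 := counter=0 r=(1,0) succ=(0,0) retry=(0,0)
step 3 (Q CAS): counter=1 r=(1,0) succ=(0,1) retry=(0,0)
step 4 (P CAS): counter=2 r=(1,0) succ=(1,1) retry=(0,0)

counter=2 r=(1,0) succ=(1,1) retry=(0,0)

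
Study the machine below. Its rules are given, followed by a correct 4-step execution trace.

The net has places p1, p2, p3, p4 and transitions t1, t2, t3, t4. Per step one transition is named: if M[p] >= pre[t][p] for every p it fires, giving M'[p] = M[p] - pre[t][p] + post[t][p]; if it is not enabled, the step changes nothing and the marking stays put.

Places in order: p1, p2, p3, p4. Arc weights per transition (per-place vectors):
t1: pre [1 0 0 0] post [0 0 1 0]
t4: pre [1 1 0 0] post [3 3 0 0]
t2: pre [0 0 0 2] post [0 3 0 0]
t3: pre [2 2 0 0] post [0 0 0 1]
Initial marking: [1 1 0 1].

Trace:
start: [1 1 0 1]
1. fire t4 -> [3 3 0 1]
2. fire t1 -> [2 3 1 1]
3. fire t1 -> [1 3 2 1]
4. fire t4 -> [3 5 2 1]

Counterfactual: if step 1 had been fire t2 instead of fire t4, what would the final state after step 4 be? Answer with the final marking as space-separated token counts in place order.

(re-executing from step 1 with the substitution; state before step 1: [1 1 0 1])
1. fire t2 -> [1 1 0 1]
2. fire t1 -> [0 1 1 1]
3. fire t1 -> [0 1 1 1]
4. fire t4 -> [0 1 1 1]

0 1 1 1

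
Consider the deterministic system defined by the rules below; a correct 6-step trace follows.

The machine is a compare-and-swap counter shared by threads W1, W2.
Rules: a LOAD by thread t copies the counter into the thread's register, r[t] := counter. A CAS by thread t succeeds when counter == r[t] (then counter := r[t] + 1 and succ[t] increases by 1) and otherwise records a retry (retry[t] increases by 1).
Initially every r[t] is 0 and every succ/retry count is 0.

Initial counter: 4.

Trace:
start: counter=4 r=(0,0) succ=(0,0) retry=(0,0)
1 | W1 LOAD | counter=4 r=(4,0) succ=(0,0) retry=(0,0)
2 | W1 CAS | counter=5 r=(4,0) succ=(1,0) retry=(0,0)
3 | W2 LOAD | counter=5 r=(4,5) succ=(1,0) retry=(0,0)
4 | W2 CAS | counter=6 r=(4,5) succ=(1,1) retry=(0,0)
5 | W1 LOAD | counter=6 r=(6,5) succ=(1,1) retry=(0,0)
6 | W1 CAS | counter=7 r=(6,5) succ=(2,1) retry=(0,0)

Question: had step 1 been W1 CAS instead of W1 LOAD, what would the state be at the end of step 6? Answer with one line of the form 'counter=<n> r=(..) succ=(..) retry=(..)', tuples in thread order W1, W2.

counter=6 r=(5,4) succ=(1,1) retry=(2,0)

(re-executing from step 1 with the substitution; state before step 1: counter=4 r=(0,0) succ=(0,0) retry=(0,0))
1 | W1 CAS | counter=4 r=(0,0) succ=(0,0) retry=(1,0)
2 | W1 CAS | counter=4 r=(0,0) succ=(0,0) retry=(2,0)
3 | W2 LOAD | counter=4 r=(0,4) succ=(0,0) retry=(2,0)
4 | W2 CAS | counter=5 r=(0,4) succ=(0,1) retry=(2,0)
5 | W1 LOAD | counter=5 r=(5,4) succ=(0,1) retry=(2,0)
6 | W1 CAS | counter=6 r=(5,4) succ=(1,1) retry=(2,0)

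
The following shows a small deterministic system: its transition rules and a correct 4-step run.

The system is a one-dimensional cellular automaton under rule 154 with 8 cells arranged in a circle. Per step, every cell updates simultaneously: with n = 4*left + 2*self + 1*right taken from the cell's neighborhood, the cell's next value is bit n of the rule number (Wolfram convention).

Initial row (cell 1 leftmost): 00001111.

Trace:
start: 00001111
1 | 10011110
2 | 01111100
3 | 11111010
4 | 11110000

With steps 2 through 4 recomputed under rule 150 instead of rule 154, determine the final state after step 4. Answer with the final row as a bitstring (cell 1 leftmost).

01100100

(re-executing steps 2..4 under rule 150; state before step 2: 10011110)
2 | 11101100
3 | 01000011
4 | 01100100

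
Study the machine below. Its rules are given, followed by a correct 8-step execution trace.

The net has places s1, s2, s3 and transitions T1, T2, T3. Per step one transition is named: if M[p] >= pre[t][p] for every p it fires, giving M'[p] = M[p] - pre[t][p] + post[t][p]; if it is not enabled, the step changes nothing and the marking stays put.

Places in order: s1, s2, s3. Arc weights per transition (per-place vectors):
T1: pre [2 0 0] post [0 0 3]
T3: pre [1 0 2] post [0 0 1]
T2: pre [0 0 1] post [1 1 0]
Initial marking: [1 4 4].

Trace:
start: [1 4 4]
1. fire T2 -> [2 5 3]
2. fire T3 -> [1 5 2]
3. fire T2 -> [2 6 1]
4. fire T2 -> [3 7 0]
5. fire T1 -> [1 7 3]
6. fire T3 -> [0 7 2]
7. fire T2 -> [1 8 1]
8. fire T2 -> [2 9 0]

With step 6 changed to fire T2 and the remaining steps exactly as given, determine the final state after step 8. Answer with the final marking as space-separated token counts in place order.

(re-executing from step 6 with the substitution; state before step 6: [1 7 3])
6. fire T2 -> [2 8 2]
7. fire T2 -> [3 9 1]
8. fire T2 -> [4 10 0]

4 10 0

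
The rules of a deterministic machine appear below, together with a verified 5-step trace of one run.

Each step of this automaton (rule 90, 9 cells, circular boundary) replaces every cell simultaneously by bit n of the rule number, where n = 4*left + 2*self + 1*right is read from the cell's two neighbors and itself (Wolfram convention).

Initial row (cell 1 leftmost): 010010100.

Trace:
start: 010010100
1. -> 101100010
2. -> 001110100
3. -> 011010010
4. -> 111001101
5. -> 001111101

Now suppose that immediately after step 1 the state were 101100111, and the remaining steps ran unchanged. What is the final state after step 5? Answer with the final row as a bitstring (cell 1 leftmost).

state after step 1 := 101100111
2. -> 101111100
3. -> 001000111
4. -> 110101101
5. -> 010001101

010001101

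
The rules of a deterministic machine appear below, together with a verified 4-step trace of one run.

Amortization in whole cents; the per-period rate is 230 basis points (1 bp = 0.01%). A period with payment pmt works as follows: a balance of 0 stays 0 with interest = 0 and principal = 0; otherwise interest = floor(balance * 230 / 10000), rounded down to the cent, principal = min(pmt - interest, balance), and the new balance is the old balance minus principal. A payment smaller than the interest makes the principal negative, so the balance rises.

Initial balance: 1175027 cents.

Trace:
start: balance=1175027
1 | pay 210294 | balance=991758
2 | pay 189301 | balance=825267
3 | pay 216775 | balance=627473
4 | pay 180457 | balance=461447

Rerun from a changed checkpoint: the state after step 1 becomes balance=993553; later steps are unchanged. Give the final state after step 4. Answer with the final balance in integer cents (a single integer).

state after step 1 := balance=993553
2 | pay 189301 | balance=827103
3 | pay 216775 | balance=629351
4 | pay 180457 | balance=463369

463369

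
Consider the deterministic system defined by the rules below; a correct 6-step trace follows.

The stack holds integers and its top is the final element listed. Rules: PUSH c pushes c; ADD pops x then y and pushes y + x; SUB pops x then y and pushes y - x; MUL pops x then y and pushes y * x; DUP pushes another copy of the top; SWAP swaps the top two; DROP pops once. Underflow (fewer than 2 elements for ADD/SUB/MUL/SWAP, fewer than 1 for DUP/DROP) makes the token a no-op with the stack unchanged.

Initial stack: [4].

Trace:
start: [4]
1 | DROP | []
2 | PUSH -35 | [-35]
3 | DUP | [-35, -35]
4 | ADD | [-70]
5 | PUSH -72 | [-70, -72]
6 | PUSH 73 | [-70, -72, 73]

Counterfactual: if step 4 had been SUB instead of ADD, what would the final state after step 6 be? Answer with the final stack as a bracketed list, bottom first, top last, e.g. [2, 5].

(re-executing from step 4 with the substitution; state before step 4: [-35, -35])
4 | SUB | [0]
5 | PUSH -72 | [0, -72]
6 | PUSH 73 | [0, -72, 73]

[0, -72, 73]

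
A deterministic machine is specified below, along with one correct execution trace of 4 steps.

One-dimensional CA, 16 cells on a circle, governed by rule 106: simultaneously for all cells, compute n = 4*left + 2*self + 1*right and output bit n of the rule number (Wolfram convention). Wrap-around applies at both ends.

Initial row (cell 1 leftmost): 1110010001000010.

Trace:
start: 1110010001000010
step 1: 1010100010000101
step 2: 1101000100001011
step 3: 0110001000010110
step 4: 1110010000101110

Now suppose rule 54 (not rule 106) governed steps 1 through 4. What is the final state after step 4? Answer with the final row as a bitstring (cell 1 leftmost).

(re-executing steps 1..4 under rule 54; state before step 1: 1110010001000010)
step 1: 0001111011100111
step 2: 1010000100011000
step 3: 1111001110100101
step 4: 0000110001111110

0000110001111110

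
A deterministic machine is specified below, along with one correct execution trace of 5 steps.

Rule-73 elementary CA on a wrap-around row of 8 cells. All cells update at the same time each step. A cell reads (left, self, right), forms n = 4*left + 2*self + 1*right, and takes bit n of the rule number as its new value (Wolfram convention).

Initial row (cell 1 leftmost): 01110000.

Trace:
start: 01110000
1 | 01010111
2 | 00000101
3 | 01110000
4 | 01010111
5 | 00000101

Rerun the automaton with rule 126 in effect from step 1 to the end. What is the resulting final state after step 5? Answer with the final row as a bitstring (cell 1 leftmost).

(re-executing steps 1..5 under rule 126; state before step 1: 01110000)
1 | 11011000
2 | 11111101
3 | 00000111
4 | 10001101
5 | 11011111

11011111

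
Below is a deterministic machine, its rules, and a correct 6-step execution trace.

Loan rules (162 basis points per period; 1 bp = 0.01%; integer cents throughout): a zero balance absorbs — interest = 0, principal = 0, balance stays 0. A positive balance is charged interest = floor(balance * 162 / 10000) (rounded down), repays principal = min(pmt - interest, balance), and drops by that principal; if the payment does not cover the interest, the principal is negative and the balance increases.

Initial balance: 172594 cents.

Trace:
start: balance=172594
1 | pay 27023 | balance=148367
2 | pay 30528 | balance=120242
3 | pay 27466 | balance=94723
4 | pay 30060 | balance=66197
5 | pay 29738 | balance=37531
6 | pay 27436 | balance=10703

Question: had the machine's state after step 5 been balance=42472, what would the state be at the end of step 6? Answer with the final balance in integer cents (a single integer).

15724

state after step 5 := balance=42472
6 | pay 27436 | balance=15724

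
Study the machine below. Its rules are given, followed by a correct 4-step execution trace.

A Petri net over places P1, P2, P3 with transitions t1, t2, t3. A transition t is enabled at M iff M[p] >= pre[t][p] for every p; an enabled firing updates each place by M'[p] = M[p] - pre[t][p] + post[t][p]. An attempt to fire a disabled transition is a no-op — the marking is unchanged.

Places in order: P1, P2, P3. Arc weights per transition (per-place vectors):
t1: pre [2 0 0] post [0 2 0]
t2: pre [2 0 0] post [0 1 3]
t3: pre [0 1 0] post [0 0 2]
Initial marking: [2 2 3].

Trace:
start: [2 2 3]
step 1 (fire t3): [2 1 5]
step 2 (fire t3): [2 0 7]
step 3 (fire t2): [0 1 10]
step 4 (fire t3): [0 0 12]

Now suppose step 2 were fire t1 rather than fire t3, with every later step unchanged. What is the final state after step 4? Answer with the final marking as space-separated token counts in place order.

(re-executing from step 2 with the substitution; state before step 2: [2 1 5])
step 2 (fire t1): [0 3 5]
step 3 (fire t2): [0 3 5]
step 4 (fire t3): [0 2 7]

0 2 7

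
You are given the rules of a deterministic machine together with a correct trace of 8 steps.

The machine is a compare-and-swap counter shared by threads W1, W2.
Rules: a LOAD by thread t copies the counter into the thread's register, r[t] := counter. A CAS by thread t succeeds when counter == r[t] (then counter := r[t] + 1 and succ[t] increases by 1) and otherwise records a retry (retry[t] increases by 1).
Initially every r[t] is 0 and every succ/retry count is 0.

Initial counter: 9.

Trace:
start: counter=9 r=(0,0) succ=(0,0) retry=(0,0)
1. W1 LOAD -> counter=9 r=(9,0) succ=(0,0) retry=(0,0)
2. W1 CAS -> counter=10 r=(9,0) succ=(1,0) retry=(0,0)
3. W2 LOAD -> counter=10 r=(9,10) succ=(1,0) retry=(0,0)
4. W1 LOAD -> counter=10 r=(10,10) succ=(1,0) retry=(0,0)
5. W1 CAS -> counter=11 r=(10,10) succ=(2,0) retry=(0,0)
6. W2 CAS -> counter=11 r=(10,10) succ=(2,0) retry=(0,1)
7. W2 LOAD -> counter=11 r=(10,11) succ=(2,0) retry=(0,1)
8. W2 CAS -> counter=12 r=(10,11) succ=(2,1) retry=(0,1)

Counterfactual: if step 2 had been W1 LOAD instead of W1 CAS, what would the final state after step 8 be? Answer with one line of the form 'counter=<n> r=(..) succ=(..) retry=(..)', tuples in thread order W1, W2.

(re-executing from step 2 with the substitution; state before step 2: counter=9 r=(9,0) succ=(0,0) retry=(0,0))
2. W1 LOAD -> counter=9 r=(9,0) succ=(0,0) retry=(0,0)
3. W2 LOAD -> counter=9 r=(9,9) succ=(0,0) retry=(0,0)
4. W1 LOAD -> counter=9 r=(9,9) succ=(0,0) retry=(0,0)
5. W1 CAS -> counter=10 r=(9,9) succ=(1,0) retry=(0,0)
6. W2 CAS -> counter=10 r=(9,9) succ=(1,0) retry=(0,1)
7. W2 LOAD -> counter=10 r=(9,10) succ=(1,0) retry=(0,1)
8. W2 CAS -> counter=11 r=(9,10) succ=(1,1) retry=(0,1)

counter=11 r=(9,10) succ=(1,1) retry=(0,1)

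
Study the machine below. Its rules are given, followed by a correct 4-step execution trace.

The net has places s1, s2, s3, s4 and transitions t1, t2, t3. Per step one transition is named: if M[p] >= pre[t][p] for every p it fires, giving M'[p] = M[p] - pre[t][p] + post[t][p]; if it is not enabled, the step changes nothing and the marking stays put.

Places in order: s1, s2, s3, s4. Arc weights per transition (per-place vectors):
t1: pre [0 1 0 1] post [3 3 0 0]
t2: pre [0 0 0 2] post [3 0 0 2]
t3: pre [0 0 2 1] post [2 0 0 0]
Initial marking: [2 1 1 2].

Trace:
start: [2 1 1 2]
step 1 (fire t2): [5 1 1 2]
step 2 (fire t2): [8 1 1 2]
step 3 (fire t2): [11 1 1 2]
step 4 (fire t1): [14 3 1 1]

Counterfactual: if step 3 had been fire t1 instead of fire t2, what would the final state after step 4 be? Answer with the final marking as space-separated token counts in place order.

(re-executing from step 3 with the substitution; state before step 3: [8 1 1 2])
step 3 (fire t1): [11 3 1 1]
step 4 (fire t1): [14 5 1 0]

14 5 1 0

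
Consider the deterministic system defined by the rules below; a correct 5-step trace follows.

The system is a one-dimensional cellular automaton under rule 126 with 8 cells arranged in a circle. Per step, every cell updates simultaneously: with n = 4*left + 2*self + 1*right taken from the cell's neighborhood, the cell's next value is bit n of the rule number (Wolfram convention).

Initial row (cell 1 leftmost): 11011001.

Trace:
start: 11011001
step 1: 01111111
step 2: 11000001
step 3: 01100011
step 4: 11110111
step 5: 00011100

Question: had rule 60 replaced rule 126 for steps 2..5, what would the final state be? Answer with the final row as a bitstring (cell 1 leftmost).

10001000

(re-executing steps 2..5 under rule 60; state before step 2: 01111111)
step 2: 11000000
step 3: 10100000
step 4: 11110000
step 5: 10001000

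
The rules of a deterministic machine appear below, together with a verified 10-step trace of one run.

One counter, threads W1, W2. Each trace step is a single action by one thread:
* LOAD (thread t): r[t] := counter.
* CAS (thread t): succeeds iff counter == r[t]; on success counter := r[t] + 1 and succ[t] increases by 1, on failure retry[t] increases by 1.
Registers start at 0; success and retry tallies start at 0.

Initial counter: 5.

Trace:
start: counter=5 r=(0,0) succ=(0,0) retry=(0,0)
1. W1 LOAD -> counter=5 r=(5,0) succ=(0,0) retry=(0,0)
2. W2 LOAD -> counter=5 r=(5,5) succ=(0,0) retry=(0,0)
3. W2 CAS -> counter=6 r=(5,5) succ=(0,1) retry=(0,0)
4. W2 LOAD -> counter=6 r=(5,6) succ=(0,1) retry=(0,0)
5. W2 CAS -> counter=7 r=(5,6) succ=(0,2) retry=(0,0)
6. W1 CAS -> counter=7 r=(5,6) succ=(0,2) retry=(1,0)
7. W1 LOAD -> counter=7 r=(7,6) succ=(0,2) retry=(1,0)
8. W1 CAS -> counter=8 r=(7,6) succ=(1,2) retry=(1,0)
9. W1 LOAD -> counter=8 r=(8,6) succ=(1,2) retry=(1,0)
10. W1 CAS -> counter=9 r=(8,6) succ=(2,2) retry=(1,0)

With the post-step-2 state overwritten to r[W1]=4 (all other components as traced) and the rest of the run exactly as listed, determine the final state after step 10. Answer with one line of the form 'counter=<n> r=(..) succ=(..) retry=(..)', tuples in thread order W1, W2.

counter=9 r=(8,6) succ=(2,2) retry=(1,0)

state after step 2 := counter=5 r=(4,5) succ=(0,0) retry=(0,0)
3. W2 CAS -> counter=6 r=(4,5) succ=(0,1) retry=(0,0)
4. W2 LOAD -> counter=6 r=(4,6) succ=(0,1) retry=(0,0)
5. W2 CAS -> counter=7 r=(4,6) succ=(0,2) retry=(0,0)
6. W1 CAS -> counter=7 r=(4,6) succ=(0,2) retry=(1,0)
7. W1 LOAD -> counter=7 r=(7,6) succ=(0,2) retry=(1,0)
8. W1 CAS -> counter=8 r=(7,6) succ=(1,2) retry=(1,0)
9. W1 LOAD -> counter=8 r=(8,6) succ=(1,2) retry=(1,0)
10. W1 CAS -> counter=9 r=(8,6) succ=(2,2) retry=(1,0)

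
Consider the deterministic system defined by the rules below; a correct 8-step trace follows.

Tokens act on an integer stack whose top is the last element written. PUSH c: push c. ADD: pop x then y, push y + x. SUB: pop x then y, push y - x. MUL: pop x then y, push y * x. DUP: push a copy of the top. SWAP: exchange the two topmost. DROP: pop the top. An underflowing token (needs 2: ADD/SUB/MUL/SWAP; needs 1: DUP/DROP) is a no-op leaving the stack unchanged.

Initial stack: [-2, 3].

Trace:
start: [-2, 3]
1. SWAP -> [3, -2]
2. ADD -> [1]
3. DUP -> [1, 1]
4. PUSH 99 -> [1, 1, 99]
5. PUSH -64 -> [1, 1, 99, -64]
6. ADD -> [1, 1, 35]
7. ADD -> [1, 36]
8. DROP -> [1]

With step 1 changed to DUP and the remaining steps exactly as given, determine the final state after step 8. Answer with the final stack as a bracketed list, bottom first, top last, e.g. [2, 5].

[-2, 6]

(re-executing from step 1 with the substitution; state before step 1: [-2, 3])
1. DUP -> [-2, 3, 3]
2. ADD -> [-2, 6]
3. DUP -> [-2, 6, 6]
4. PUSH 99 -> [-2, 6, 6, 99]
5. PUSH -64 -> [-2, 6, 6, 99, -64]
6. ADD -> [-2, 6, 6, 35]
7. ADD -> [-2, 6, 41]
8. DROP -> [-2, 6]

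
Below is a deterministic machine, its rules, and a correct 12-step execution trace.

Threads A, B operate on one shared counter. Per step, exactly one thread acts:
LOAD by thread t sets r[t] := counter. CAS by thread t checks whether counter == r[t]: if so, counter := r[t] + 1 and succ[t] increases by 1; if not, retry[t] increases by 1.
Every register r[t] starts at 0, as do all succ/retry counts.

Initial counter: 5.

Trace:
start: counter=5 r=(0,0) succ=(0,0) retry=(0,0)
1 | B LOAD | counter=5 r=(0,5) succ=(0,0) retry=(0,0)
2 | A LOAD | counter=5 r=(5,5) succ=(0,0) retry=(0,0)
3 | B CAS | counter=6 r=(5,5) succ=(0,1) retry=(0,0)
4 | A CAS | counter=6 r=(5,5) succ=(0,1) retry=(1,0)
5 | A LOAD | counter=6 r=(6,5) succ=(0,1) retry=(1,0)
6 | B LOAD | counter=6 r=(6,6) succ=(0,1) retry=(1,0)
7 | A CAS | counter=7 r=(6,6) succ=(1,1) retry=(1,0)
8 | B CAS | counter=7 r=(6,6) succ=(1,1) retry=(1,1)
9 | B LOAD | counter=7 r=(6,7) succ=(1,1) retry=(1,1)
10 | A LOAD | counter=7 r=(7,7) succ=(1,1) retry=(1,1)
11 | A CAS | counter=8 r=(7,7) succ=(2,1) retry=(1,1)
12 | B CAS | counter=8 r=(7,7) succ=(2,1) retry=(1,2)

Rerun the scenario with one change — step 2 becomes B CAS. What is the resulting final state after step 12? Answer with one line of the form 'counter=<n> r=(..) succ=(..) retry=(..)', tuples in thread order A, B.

(re-executing from step 2 with the substitution; state before step 2: counter=5 r=(0,5) succ=(0,0) retry=(0,0))
2 | B CAS | counter=6 r=(0,5) succ=(0,1) retry=(0,0)
3 | B CAS | counter=6 r=(0,5) succ=(0,1) retry=(0,1)
4 | A CAS | counter=6 r=(0,5) succ=(0,1) retry=(1,1)
5 | A LOAD | counter=6 r=(6,5) succ=(0,1) retry=(1,1)
6 | B LOAD | counter=6 r=(6,6) succ=(0,1) retry=(1,1)
7 | A CAS | counter=7 r=(6,6) succ=(1,1) retry=(1,1)
8 | B CAS | counter=7 r=(6,6) succ=(1,1) retry=(1,2)
9 | B LOAD | counter=7 r=(6,7) succ=(1,1) retry=(1,2)
10 | A LOAD | counter=7 r=(7,7) succ=(1,1) retry=(1,2)
11 | A CAS | counter=8 r=(7,7) succ=(2,1) retry=(1,2)
12 | B CAS | counter=8 r=(7,7) succ=(2,1) retry=(1,3)

counter=8 r=(7,7) succ=(2,1) retry=(1,3)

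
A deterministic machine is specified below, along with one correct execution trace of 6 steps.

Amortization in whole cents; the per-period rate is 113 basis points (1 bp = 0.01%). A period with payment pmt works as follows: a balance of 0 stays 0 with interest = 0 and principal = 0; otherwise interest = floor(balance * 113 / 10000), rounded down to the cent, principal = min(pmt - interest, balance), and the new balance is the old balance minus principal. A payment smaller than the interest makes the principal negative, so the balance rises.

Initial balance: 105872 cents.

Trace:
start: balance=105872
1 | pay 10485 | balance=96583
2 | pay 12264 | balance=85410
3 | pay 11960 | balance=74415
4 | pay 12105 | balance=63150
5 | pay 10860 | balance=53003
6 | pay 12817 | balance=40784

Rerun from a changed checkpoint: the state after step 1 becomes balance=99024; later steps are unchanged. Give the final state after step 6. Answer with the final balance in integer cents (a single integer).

state after step 1 := balance=99024
2 | pay 12264 | balance=87878
3 | pay 11960 | balance=76911
4 | pay 12105 | balance=65675
5 | pay 10860 | balance=55557
6 | pay 12817 | balance=43367

43367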